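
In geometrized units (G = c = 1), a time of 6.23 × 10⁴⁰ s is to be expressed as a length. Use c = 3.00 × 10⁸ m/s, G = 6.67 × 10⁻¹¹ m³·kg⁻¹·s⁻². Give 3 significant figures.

1.87 × 10⁴⁹ m

Time → length via c.
6.23 × 10⁴⁰ s × (c) = 1.87 × 10⁴⁹ m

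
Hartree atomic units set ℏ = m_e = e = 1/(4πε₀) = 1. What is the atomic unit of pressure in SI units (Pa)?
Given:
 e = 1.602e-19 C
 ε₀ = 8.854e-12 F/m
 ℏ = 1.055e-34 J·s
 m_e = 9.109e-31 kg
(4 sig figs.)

2.929e13 Pa

Dimensional analysis gives P_au = E_h/a₀³ = m_e⁴e¹⁰/((4πε₀)⁵ℏ⁸).
E_h = 4.354e-18 J
a₀ = 5.297e-11 m
E_h/a₀³ = 2.929e13 Pa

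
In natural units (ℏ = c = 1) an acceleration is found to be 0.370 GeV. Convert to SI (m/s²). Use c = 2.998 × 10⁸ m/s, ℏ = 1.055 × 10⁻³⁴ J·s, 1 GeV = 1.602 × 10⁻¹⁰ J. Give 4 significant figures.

1.684 × 10³² m/s²

Acceleration is [L]/[T]² = c·[E]/ℏ.
1 GeV → c/ℏ × (1 GeV in J) = 4.552 × 10³² m/s².
Result: 0.370 × 4.552 × 10³² = 1.684 × 10³² m/s².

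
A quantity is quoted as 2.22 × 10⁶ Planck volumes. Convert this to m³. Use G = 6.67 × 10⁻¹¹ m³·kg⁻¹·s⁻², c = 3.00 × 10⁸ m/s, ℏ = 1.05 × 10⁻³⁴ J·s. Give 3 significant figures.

9.27 × 10⁻⁹⁹ m³

One Planck volume: V_P = (ℏG/c³)^(3/2) = 4.18 × 10⁻¹⁰⁵ m³.
2.22 × 10⁶ × 4.18 × 10⁻¹⁰⁵ m³ = 9.27 × 10⁻⁹⁹ m³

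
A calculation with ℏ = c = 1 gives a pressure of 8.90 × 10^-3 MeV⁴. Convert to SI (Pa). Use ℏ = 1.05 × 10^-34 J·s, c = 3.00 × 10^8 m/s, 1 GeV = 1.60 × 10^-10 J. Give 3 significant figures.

Pressure is [E]/[L]³ = [E]⁴/(ℏc)³.
1 GeV⁴ → 1/(ℏc)³ × (1 GeV in J)⁴ = 2.10 × 10^37 Pa.
Convert the energy scale: 8.90 × 10^-3 MeV⁴ = 8.90 × 10^-15 GeV⁴.
Result: 8.90 × 10^-15 × 2.10 × 10^37 = 1.87 × 10^23 Pa.

1.87 × 10^23 Pa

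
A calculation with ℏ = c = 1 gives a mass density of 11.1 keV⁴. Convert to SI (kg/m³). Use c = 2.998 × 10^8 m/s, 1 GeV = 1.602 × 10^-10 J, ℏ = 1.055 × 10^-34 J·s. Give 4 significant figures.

2.571 × 10^-3 kg/m³

Mass density is [E]/(c²[L]³) = [E]⁴/(ℏ³c⁵).
1 GeV⁴ → 1/(ℏ³c⁵) × (1 GeV in J)⁴ = 2.316 × 10^20 kg/m³.
Convert the energy scale: 11.1 keV⁴ = 1.11 × 10^-23 GeV⁴.
Result: 1.11 × 10^-23 × 2.316 × 10^20 = 2.571 × 10^-3 kg/m³.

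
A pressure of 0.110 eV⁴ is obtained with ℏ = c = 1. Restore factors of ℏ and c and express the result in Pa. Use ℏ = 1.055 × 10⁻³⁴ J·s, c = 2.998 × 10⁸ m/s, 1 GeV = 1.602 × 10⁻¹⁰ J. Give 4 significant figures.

2.290 Pa

Pressure is [E]/[L]³ = [E]⁴/(ℏc)³.
1 GeV⁴ → 1/(ℏc)³ × (1 GeV in J)⁴ = 2.082 × 10³⁷ Pa.
Convert the energy scale: 0.110 eV⁴ = 1.10 × 10⁻³⁷ GeV⁴.
Result: 1.10 × 10⁻³⁷ × 2.082 × 10³⁷ = 2.290 Pa.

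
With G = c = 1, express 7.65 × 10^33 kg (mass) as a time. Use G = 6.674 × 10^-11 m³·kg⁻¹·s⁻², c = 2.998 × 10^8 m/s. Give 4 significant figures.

Mass → time via G/c³.
7.65 × 10^33 kg × (G/c³) = 0.01895 s

0.01895 s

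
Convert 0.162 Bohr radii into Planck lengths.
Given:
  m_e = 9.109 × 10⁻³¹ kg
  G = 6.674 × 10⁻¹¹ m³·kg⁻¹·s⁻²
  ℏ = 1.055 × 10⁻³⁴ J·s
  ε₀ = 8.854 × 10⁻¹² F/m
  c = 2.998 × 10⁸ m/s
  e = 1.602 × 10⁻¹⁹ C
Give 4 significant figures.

Bohr radius: a₀ = 4πε₀ℏ²/(m_e e²) = 5.297 × 10⁻¹¹ m
Planck length: ℓ_P = √(ℏG/c³) = 1.616 × 10⁻³⁵ m
0.162 × 5.297 × 10⁻¹¹ / 1.616 × 10⁻³⁵ = 5.309 × 10²³

5.309 × 10²³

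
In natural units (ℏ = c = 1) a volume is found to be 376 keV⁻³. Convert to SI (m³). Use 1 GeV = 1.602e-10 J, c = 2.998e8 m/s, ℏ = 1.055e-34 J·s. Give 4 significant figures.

Volume is [L]³ = [E]⁻³·(ℏc)³.
1 GeV⁻³ → (ℏc)³ × (1 GeV in J)⁻³ = 7.696e-48 m³.
Convert the energy scale: 376 keV⁻³ = 3.76e20 GeV⁻³.
Result: 3.76e20 × 7.696e-48 = 2.894e-27 m³.

2.894e-27 m³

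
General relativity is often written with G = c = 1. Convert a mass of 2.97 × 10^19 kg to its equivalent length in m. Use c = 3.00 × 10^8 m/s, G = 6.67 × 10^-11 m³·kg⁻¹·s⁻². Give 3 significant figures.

2.20 × 10^-8 m

In G = c = 1 units mass has dimensions of length; the conversion factor is G/c².
2.97 × 10^19 kg × (G/c²) = 2.20 × 10^-8 m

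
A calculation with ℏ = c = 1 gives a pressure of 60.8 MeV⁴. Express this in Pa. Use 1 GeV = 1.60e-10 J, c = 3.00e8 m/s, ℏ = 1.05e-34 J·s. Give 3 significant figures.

1.27e27 Pa

Pressure is [E]/[L]³ = [E]⁴/(ℏc)³.
1 GeV⁴ → 1/(ℏc)³ × (1 GeV in J)⁴ = 2.10e37 Pa.
Convert the energy scale: 60.8 MeV⁴ = 6.08e-11 GeV⁴.
Result: 6.08e-11 × 2.10e37 = 1.27e27 Pa.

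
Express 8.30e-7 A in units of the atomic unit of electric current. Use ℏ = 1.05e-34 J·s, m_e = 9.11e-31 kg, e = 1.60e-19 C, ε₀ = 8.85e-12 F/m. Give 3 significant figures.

atomic unit of electric current: I_au = e E_h/ℏ = m_e e⁵/((4πε₀)²ℏ³) = 6.67e-3 A.
8.30e-7 / 6.67e-3 = 1.24e-4

1.24e-4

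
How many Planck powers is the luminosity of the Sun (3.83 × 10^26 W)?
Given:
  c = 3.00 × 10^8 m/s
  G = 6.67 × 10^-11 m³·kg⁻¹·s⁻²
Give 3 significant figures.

Planck power: P_P = c⁵/G = 3.64 × 10^52 W.
3.83 × 10^26 / 3.64 × 10^52 = 1.05 × 10^-26

1.05 × 10^-26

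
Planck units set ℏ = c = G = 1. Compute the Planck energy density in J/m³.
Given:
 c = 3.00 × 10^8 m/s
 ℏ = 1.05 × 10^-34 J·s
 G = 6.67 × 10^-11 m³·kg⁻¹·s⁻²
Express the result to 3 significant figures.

4.68 × 10^113 J/m³

From ℏ = c = G = 1 the energy density scale is u_P = c⁷/(ℏG²).
  = 2.19 × 10^59 / 4.67 × 10^-55
  = 4.68 × 10^113 J/m³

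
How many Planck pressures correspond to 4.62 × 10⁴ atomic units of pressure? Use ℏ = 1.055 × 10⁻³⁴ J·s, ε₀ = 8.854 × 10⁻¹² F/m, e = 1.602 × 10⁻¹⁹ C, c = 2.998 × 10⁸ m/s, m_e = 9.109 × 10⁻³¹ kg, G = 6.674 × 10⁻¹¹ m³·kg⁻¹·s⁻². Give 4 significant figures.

atomic unit of pressure: P_au = E_h/a₀³ = m_e⁴e¹⁰/((4πε₀)⁵ℏ⁸) = 2.929 × 10¹³ Pa
Planck pressure: p_P = c⁷/(ℏG²) = 4.632 × 10¹¹³ Pa
4.62 × 10⁴ × 2.929 × 10¹³ / 4.632 × 10¹¹³ = 2.921 × 10⁻⁹⁶

2.921 × 10⁻⁹⁶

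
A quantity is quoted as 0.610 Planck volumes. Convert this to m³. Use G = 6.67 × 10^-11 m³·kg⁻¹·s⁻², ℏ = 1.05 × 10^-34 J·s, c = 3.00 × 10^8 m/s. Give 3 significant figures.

2.55 × 10^-105 m³

One Planck volume: V_P = (ℏG/c³)^(3/2) = 4.18 × 10^-105 m³.
0.610 × 4.18 × 10^-105 m³ = 2.55 × 10^-105 m³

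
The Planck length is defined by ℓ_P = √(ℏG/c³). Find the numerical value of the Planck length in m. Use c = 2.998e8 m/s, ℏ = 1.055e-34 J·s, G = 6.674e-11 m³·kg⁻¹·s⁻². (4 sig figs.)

1.616e-35 m

ℓ_P = √(ℏG/c³)
  = √(2.613e-70)
  = 1.616e-35 m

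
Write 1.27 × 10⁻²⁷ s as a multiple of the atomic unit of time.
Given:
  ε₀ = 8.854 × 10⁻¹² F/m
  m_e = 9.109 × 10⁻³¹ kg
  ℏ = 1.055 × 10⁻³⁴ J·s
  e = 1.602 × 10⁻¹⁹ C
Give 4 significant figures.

5.242 × 10⁻¹¹

atomic unit of time: τ_au = (4πε₀)²ℏ³/(m_e e⁴) = 2.423 × 10⁻¹⁷ s.
1.27 × 10⁻²⁷ / 2.423 × 10⁻¹⁷ = 5.242 × 10⁻¹¹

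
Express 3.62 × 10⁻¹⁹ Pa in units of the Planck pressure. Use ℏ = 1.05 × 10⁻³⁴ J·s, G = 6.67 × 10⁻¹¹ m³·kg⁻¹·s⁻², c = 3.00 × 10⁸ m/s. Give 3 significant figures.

7.73 × 10⁻¹³³

Planck pressure: p_P = c⁷/(ℏG²) = 4.68 × 10¹¹³ Pa.
3.62 × 10⁻¹⁹ / 4.68 × 10¹¹³ = 7.73 × 10⁻¹³³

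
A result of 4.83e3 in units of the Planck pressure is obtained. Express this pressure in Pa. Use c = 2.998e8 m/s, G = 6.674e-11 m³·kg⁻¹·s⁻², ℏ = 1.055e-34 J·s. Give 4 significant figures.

One Planck pressure: p_P = c⁷/(ℏG²) = 4.632e113 Pa.
4.83e3 × 4.632e113 Pa = 2.237e117 Pa

2.237e117 Pa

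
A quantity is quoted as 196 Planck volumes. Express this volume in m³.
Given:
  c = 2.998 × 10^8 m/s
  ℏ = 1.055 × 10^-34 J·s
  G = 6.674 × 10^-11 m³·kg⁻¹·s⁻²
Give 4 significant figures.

One Planck volume: V_P = (ℏG/c³)^(3/2) = 4.224 × 10^-105 m³.
196 × 4.224 × 10^-105 m³ = 8.279 × 10^-103 m³

8.279 × 10^-103 m³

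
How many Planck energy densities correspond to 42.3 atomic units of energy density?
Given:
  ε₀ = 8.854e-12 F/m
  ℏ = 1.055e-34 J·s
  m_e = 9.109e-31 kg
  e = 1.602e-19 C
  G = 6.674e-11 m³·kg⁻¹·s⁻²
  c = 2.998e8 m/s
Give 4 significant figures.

atomic unit of energy density: u_au = E_h/a₀³ = m_e⁴e¹⁰/((4πε₀)⁵ℏ⁸) = 2.929e13 J/m³
Planck energy density: u_P = c⁷/(ℏG²) = 4.632e113 J/m³
42.3 × 2.929e13 / 4.632e113 = 2.675e-99

2.675e-99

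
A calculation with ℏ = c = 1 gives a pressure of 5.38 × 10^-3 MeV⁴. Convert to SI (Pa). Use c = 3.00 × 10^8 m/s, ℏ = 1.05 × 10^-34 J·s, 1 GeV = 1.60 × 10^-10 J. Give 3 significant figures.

1.13 × 10^23 Pa

Pressure is [E]/[L]³ = [E]⁴/(ℏc)³.
1 GeV⁴ → 1/(ℏc)³ × (1 GeV in J)⁴ = 2.10 × 10^37 Pa.
Convert the energy scale: 5.38 × 10^-3 MeV⁴ = 5.38 × 10^-15 GeV⁴.
Result: 5.38 × 10^-15 × 2.10 × 10^37 = 1.13 × 10^23 Pa.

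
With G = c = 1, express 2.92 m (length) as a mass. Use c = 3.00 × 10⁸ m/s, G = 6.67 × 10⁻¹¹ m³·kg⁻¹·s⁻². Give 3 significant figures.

Length → mass via c²/G.
2.92 m × (c²/G) = 3.94 × 10²⁷ kg

3.94 × 10²⁷ kg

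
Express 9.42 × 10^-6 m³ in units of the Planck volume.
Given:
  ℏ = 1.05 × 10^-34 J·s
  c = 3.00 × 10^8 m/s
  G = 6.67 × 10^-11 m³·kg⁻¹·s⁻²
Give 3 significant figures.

Planck volume: V_P = (ℏG/c³)^(3/2) = 4.18 × 10^-105 m³.
9.42 × 10^-6 / 4.18 × 10^-105 = 2.25 × 10^99

2.25 × 10^99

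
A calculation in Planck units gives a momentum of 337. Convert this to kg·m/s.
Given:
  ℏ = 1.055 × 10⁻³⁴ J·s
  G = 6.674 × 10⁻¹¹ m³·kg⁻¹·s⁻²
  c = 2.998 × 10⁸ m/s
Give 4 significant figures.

2.199 × 10³ kg·m/s

One Planck momentum: p_P = √(ℏc³/G) = 6.527 kg·m/s.
337 × 6.527 kg·m/s = 2.199 × 10³ kg·m/s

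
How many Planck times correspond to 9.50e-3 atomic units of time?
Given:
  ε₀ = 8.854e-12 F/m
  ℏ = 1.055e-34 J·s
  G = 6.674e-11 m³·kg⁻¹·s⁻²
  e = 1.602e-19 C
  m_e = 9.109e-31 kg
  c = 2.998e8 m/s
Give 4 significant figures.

atomic unit of time: τ_au = (4πε₀)²ℏ³/(m_e e⁴) = 2.423e-17 s
Planck time: t_P = √(ℏG/c⁵) = 5.392e-44 s
9.50e-3 × 2.423e-17 / 5.392e-44 = 4.269e24

4.269e24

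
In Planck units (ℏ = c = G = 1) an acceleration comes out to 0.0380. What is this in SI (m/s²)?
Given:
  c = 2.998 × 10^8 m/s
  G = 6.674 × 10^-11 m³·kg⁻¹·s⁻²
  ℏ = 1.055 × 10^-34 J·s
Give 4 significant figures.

2.113 × 10^50 m/s²

One Planck acceleration: a_P = √(c⁷/(ℏG)) = 5.560 × 10^51 m/s².
0.0380 × 5.560 × 10^51 m/s² = 2.113 × 10^50 m/s²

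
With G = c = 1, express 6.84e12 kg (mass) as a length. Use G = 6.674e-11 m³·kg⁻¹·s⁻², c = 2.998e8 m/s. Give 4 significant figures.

In G = c = 1 units mass has dimensions of length; the conversion factor is G/c².
6.84e12 kg × (G/c²) = 5.079e-15 m

5.079e-15 m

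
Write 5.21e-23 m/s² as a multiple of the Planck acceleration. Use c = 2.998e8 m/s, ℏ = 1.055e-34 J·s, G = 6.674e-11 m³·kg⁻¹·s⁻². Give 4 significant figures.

Planck acceleration: a_P = √(c⁷/(ℏG)) = 5.560e51 m/s².
5.21e-23 / 5.560e51 = 9.370e-75

9.370e-75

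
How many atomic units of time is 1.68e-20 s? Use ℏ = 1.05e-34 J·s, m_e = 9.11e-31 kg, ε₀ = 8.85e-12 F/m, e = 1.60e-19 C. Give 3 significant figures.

atomic unit of time: τ_au = (4πε₀)²ℏ³/(m_e e⁴) = 2.40e-17 s.
1.68e-20 / 2.40e-17 = 7.01e-4

7.01e-4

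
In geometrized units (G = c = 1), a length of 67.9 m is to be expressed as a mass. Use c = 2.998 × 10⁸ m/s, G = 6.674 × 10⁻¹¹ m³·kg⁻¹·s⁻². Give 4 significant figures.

Length → mass via c²/G.
67.9 m × (c²/G) = 9.144 × 10²⁸ kg

9.144 × 10²⁸ kg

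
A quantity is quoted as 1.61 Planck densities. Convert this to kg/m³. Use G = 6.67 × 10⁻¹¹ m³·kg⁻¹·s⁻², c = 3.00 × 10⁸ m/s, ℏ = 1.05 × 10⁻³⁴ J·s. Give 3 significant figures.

8.38 × 10⁹⁶ kg/m³

One Planck density: ρ_P = c⁵/(ℏG²) = 5.20 × 10⁹⁶ kg/m³.
1.61 × 5.20 × 10⁹⁶ kg/m³ = 8.38 × 10⁹⁶ kg/m³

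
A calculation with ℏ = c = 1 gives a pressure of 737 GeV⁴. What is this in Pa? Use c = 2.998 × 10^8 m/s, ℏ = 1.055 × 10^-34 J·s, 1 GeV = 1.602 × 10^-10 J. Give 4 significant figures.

1.534 × 10^40 Pa

Pressure is [E]/[L]³ = [E]⁴/(ℏc)³.
1 GeV⁴ → 1/(ℏc)³ × (1 GeV in J)⁴ = 2.082 × 10^37 Pa.
Result: 737 × 2.082 × 10^37 = 1.534 × 10^40 Pa.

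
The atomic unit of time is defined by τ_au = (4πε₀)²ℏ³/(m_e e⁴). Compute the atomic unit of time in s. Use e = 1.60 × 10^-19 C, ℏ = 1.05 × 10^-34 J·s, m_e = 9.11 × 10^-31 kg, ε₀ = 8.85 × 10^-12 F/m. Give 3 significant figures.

2.40 × 10^-17 s

τ_au = (4πε₀)²ℏ³/(m_e e⁴)
E_h = 4.38 × 10^-18 J
ℏ/E_h = 2.40 × 10^-17 s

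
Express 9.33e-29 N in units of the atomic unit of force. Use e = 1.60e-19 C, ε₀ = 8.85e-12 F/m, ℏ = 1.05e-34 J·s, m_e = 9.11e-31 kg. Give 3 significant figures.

atomic unit of force: F_au = E_h/a₀ = m_e²e⁶/((4πε₀)³ℏ⁴) = 8.33e-8 N.
9.33e-29 / 8.33e-8 = 1.12e-21

1.12e-21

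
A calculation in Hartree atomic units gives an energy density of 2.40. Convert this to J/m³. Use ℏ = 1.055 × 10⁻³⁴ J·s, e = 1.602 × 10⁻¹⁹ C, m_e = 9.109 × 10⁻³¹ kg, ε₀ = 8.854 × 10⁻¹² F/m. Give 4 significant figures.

7.030 × 10¹³ J/m³

One atomic unit of energy density: u_au = E_h/a₀³ = m_e⁴e¹⁰/((4πε₀)⁵ℏ⁸) = 2.929 × 10¹³ J/m³.
2.40 × 2.929 × 10¹³ J/m³ = 7.030 × 10¹³ J/m³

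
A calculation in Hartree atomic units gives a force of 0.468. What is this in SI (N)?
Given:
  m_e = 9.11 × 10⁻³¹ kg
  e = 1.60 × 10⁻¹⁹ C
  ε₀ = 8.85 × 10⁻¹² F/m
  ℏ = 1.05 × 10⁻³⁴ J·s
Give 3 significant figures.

One atomic unit of force: F_au = E_h/a₀ = m_e²e⁶/((4πε₀)³ℏ⁴) = 8.33 × 10⁻⁸ N.
0.468 × 8.33 × 10⁻⁸ N = 3.90 × 10⁻⁸ N

3.90 × 10⁻⁸ N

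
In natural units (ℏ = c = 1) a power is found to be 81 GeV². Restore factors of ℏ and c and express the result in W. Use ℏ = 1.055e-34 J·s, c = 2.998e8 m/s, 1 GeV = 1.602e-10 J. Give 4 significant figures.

Power is [E]/[T] = [E]²/ℏ.
1 GeV² → 1/ℏ × (1 GeV in J)² = 2.433e14 W.
Result: 81 × 2.433e14 = 1.970e16 W.

1.970e16 W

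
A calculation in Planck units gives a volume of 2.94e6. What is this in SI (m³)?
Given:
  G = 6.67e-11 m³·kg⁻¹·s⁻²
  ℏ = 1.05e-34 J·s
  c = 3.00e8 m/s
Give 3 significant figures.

1.23e-98 m³

One Planck volume: V_P = (ℏG/c³)^(3/2) = 4.18e-105 m³.
2.94e6 × 4.18e-105 m³ = 1.23e-98 m³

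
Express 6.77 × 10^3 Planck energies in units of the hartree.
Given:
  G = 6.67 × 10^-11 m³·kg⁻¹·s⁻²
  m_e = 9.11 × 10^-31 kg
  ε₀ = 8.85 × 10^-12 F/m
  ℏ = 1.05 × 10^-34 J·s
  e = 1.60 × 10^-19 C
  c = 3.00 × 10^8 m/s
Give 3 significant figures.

3.02 × 10^30

Planck energy: E_P = √(ℏc⁵/G) = 1.96 × 10^9 J
hartree: E_h = m_e e⁴/(4πε₀ℏ)² = 4.38 × 10^-18 J
6.77 × 10^3 × 1.96 × 10^9 / 4.38 × 10^-18 = 3.02 × 10^30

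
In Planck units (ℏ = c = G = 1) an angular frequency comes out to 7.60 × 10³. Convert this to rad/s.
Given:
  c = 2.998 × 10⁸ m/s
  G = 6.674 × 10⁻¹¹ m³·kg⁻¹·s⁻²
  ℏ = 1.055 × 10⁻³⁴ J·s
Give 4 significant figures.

One Planck angular frequency: ω_P = √(c⁵/(ℏG)) = 1.855 × 10⁴³ rad/s.
7.60 × 10³ × 1.855 × 10⁴³ rad/s = 1.410 × 10⁴⁷ rad/s

1.410 × 10⁴⁷ rad/s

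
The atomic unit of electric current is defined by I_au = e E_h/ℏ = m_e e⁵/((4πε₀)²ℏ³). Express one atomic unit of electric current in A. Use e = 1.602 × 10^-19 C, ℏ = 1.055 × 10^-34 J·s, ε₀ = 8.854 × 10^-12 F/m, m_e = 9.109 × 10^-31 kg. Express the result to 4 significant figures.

6.612 × 10^-3 A

I_au = e E_h/ℏ = m_e e⁵/((4πε₀)²ℏ³)
E_h = 4.354 × 10^-18 J
e·E_h/ℏ = 6.612 × 10^-3 A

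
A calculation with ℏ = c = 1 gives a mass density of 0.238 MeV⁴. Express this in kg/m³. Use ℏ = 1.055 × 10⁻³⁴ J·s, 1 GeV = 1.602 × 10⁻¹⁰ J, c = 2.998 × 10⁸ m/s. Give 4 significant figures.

5.512 × 10⁷ kg/m³

Mass density is [E]/(c²[L]³) = [E]⁴/(ℏ³c⁵).
1 GeV⁴ → 1/(ℏ³c⁵) × (1 GeV in J)⁴ = 2.316 × 10²⁰ kg/m³.
Convert the energy scale: 0.238 MeV⁴ = 2.38 × 10⁻¹³ GeV⁴.
Result: 2.38 × 10⁻¹³ × 2.316 × 10²⁰ = 5.512 × 10⁷ kg/m³.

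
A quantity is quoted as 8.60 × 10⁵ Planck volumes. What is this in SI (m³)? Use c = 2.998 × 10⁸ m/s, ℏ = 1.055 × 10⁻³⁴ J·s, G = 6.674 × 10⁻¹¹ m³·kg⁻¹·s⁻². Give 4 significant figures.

One Planck volume: V_P = (ℏG/c³)^(3/2) = 4.224 × 10⁻¹⁰⁵ m³.
8.60 × 10⁵ × 4.224 × 10⁻¹⁰⁵ m³ = 3.633 × 10⁻⁹⁹ m³

3.633 × 10⁻⁹⁹ m³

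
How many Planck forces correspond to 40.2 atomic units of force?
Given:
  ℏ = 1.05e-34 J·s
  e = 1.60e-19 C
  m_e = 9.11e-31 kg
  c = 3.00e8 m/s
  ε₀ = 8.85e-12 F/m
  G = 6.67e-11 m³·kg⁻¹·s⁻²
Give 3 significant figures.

2.76e-50

atomic unit of force: F_au = E_h/a₀ = m_e²e⁶/((4πε₀)³ℏ⁴) = 8.33e-8 N
Planck force: F_P = c⁴/G = 1.21e44 N
40.2 × 8.33e-8 / 1.21e44 = 2.76e-50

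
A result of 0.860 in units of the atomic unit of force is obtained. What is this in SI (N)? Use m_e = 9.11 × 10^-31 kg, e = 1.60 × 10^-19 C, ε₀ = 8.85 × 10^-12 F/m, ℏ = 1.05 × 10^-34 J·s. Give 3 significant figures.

One atomic unit of force: F_au = E_h/a₀ = m_e²e⁶/((4πε₀)³ℏ⁴) = 8.33 × 10^-8 N.
0.860 × 8.33 × 10^-8 N = 7.16 × 10^-8 N

7.16 × 10^-8 N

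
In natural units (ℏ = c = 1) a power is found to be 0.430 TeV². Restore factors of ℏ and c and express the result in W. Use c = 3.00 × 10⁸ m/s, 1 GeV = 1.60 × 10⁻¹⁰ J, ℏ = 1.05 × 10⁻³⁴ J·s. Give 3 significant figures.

1.05 × 10²⁰ W

Power is [E]/[T] = [E]²/ℏ.
1 GeV² → 1/ℏ × (1 GeV in J)² = 2.44 × 10¹⁴ W.
Convert the energy scale: 0.430 TeV² = 4.30 × 10⁵ GeV².
Result: 4.30 × 10⁵ × 2.44 × 10¹⁴ = 1.05 × 10²⁰ W.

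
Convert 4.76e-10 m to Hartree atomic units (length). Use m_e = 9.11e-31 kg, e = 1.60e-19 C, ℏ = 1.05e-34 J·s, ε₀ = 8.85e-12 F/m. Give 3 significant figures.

9.05

Bohr radius: a₀ = 4πε₀ℏ²/(m_e e²) = 5.26e-11 m.
4.76e-10 / 5.26e-11 = 9.05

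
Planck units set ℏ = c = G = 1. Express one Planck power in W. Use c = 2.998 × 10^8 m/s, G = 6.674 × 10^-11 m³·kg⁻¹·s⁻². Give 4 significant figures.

From ℏ = c = G = 1 the power scale is P_P = c⁵/G.
  = 2.422 × 10^42 / 6.674 × 10^-11
  = 3.629 × 10^52 W

3.629 × 10^52 W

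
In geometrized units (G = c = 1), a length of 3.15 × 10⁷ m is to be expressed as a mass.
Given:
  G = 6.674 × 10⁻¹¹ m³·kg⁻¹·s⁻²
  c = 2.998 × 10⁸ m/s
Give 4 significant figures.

Length → mass via c²/G.
3.15 × 10⁷ m × (c²/G) = 4.242 × 10³⁴ kg

4.242 × 10³⁴ kg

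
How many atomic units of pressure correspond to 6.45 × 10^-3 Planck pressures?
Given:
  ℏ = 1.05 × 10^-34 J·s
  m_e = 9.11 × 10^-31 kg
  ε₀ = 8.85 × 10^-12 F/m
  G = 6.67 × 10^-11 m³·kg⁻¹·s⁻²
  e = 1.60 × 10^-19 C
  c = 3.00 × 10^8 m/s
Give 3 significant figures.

Planck pressure: p_P = c⁷/(ℏG²) = 4.68 × 10^113 Pa
atomic unit of pressure: P_au = E_h/a₀³ = m_e⁴e¹⁰/((4πε₀)⁵ℏ⁸) = 3.01 × 10^13 Pa
6.45 × 10^-3 × 4.68 × 10^113 / 3.01 × 10^13 = 1.00 × 10^98

1.00 × 10^98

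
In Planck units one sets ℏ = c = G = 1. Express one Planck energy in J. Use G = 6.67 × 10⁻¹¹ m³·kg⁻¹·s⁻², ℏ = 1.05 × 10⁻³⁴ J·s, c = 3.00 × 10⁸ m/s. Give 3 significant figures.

1.96 × 10⁹ J

E_P = √(ℏc⁵/G)
  = √(3.83 × 10¹⁸)
  = 1.96 × 10⁹ J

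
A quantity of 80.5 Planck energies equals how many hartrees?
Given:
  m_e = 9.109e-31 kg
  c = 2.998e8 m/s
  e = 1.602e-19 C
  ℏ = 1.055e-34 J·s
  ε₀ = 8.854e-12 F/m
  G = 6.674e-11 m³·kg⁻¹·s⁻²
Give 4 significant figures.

3.617e28

Planck energy: E_P = √(ℏc⁵/G) = 1.957e9 J
hartree: E_h = m_e e⁴/(4πε₀ℏ)² = 4.354e-18 J
80.5 × 1.957e9 / 4.354e-18 = 3.617e28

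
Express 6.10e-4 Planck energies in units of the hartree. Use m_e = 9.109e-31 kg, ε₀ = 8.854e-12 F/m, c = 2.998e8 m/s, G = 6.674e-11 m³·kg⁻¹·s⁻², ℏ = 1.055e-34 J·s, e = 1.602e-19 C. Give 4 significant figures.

Planck energy: E_P = √(ℏc⁵/G) = 1.957e9 J
hartree: E_h = m_e e⁴/(4πε₀ℏ)² = 4.354e-18 J
6.10e-4 × 1.957e9 / 4.354e-18 = 2.741e23

2.741e23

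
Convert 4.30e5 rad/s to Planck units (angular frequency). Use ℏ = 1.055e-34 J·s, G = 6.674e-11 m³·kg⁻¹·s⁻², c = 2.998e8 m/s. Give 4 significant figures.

Planck angular frequency: ω_P = √(c⁵/(ℏG)) = 1.855e43 rad/s.
4.30e5 / 1.855e43 = 2.319e-38

2.319e-38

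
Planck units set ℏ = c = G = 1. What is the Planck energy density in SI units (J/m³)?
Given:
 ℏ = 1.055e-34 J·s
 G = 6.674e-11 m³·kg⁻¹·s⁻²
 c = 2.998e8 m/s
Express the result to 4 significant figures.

From ℏ = c = G = 1 the energy density scale is u_P = c⁷/(ℏG²).
  = 2.177e59 / 4.699e-55
  = 4.632e113 J/m³

4.632e113 J/m³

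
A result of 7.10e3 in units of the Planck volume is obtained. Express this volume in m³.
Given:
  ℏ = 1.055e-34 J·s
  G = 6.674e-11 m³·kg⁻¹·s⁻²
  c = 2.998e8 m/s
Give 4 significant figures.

2.999e-101 m³

One Planck volume: V_P = (ℏG/c³)^(3/2) = 4.224e-105 m³.
7.10e3 × 4.224e-105 m³ = 2.999e-101 m³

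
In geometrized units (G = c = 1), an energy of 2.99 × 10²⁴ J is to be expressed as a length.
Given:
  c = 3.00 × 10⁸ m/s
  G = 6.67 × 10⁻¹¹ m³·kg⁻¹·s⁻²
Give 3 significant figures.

2.46 × 10⁻²⁰ m

Energy → length via G/c⁴.
2.99 × 10²⁴ J × (G/c⁴) = 2.46 × 10⁻²⁰ m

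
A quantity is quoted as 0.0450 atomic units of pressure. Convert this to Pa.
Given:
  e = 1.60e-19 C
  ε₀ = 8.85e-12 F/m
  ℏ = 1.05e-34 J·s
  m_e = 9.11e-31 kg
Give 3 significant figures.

One atomic unit of pressure: P_au = E_h/a₀³ = m_e⁴e¹⁰/((4πε₀)⁵ℏ⁸) = 3.01e13 Pa.
0.0450 × 3.01e13 Pa = 1.36e12 Pa

1.36e12 Pa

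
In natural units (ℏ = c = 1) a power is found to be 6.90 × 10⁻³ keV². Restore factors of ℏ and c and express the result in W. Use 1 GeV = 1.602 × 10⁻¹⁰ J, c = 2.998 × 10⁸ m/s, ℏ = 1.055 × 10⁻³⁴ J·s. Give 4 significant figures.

1.679 W

Power is [E]/[T] = [E]²/ℏ.
1 GeV² → 1/ℏ × (1 GeV in J)² = 2.433 × 10¹⁴ W.
Convert the energy scale: 6.90 × 10⁻³ keV² = 6.90 × 10⁻¹⁵ GeV².
Result: 6.90 × 10⁻¹⁵ × 2.433 × 10¹⁴ = 1.679 W.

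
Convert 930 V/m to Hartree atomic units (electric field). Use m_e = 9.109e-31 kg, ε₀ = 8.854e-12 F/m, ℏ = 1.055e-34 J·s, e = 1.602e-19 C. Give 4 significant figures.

1.813e-9

atomic unit of electric field: E_au = E_h/(e a₀) = m_e²e⁵/((4πε₀)³ℏ⁴) = 5.131e11 V/m.
930 / 5.131e11 = 1.813e-9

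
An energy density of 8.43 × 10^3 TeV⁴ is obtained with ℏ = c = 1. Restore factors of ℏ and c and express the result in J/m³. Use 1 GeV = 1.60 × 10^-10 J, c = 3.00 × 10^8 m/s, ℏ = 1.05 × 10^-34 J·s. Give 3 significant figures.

[E]/[L]³ = [E]⁴/(ℏc)³; restore (ℏc)⁻³.
1 GeV⁴ → 1/(ℏc)³ × (1 GeV in J)⁴ = 2.10 × 10^37 J/m³.
Convert the energy scale: 8.43 × 10^3 TeV⁴ = 8.43 × 10^15 GeV⁴.
Result: 8.43 × 10^15 × 2.10 × 10^37 = 1.77 × 10^53 J/m³.

1.77 × 10^53 J/m³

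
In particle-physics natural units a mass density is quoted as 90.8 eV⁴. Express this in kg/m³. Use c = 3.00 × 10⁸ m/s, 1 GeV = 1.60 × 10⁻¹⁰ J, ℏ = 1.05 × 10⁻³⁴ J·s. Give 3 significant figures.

2.12 × 10⁻¹⁴ kg/m³

Mass density is [E]/(c²[L]³) = [E]⁴/(ℏ³c⁵).
1 GeV⁴ → 1/(ℏ³c⁵) × (1 GeV in J)⁴ = 2.33 × 10²⁰ kg/m³.
Convert the energy scale: 90.8 eV⁴ = 9.08 × 10⁻³⁵ GeV⁴.
Result: 9.08 × 10⁻³⁵ × 2.33 × 10²⁰ = 2.12 × 10⁻¹⁴ kg/m³.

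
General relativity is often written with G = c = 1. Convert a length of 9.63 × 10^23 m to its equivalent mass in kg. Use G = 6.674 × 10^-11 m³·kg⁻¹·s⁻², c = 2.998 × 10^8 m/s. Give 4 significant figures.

1.297 × 10^51 kg

Length → mass via c²/G.
9.63 × 10^23 m × (c²/G) = 1.297 × 10^51 kg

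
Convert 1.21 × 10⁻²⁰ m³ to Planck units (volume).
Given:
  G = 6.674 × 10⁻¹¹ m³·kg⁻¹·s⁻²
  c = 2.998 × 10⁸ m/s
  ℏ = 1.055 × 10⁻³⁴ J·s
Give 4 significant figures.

Planck volume: V_P = (ℏG/c³)^(3/2) = 4.224 × 10⁻¹⁰⁵ m³.
1.21 × 10⁻²⁰ / 4.224 × 10⁻¹⁰⁵ = 2.865 × 10⁸⁴

2.865 × 10⁸⁴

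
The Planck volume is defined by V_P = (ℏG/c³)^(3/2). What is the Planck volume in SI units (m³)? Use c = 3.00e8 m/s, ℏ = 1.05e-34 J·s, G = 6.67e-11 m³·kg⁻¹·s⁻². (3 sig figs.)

4.18e-105 m³

V_P = (ℏG/c³)^(3/2)
  = √(1.75e-209)
  = 4.18e-105 m³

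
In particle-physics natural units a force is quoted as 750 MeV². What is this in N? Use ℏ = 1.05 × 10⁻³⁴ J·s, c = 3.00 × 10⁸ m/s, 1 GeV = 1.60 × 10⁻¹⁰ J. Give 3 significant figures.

610 N

Force is [E]/[L] = [E]²/(ℏc); restore (ℏc)⁻¹.
1 GeV² → 1/(ℏc) × (1 GeV in J)² = 8.13 × 10⁵ N.
Convert the energy scale: 750 MeV² = 7.50 × 10⁻⁴ GeV².
Result: 7.50 × 10⁻⁴ × 8.13 × 10⁵ = 610 N.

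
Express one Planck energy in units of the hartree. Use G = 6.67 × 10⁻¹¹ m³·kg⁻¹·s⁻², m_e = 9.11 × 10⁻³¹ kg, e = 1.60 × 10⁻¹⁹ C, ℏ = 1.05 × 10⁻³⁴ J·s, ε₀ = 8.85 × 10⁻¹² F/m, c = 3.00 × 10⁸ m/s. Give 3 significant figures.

Planck energy: E_P = √(ℏc⁵/G) = 1.96 × 10⁹ J
hartree: E_h = m_e e⁴/(4πε₀ℏ)² = 4.38 × 10⁻¹⁸ J
ratio = 1.96 × 10⁹ / 4.38 × 10⁻¹⁸ = 4.47 × 10²⁶

4.47 × 10²⁶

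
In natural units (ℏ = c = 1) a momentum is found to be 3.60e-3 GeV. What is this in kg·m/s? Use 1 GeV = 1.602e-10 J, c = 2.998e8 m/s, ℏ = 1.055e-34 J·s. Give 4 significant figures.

1.924e-21 kg·m/s

Momentum is [E]/c; divide by c.
1 GeV → 1/c × (1 GeV in J) = 5.344e-19 kg·m/s.
Result: 3.60e-3 × 5.344e-19 = 1.924e-21 kg·m/s.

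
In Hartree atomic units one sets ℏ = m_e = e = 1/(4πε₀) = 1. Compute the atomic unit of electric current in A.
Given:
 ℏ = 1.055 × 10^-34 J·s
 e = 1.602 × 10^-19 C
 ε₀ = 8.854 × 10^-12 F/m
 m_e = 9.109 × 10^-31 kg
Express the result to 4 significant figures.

I_au = e E_h/ℏ = m_e e⁵/((4πε₀)²ℏ³)
E_h = 4.354 × 10^-18 J
e·E_h/ℏ = 6.612 × 10^-3 A

6.612 × 10^-3 A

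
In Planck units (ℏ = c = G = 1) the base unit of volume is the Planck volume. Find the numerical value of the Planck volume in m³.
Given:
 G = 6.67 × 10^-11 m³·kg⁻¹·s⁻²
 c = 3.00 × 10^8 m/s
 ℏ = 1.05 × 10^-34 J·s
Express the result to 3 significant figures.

4.18 × 10^-105 m³

V_P = (ℏG/c³)^(3/2)
  = √(1.75 × 10^-209)
  = 4.18 × 10^-105 m³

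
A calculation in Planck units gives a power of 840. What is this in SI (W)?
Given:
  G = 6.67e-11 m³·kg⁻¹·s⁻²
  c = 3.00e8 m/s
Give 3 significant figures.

One Planck power: P_P = c⁵/G = 3.64e52 W.
840 × 3.64e52 W = 3.06e55 W

3.06e55 W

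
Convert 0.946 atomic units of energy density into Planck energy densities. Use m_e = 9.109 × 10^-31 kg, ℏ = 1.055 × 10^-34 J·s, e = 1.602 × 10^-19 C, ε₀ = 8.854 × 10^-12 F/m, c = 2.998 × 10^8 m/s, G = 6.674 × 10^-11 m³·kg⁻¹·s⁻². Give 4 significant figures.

5.982 × 10^-101

atomic unit of energy density: u_au = E_h/a₀³ = m_e⁴e¹⁰/((4πε₀)⁵ℏ⁸) = 2.929 × 10^13 J/m³
Planck energy density: u_P = c⁷/(ℏG²) = 4.632 × 10^113 J/m³
0.946 × 2.929 × 10^13 / 4.632 × 10^113 = 5.982 × 10^-101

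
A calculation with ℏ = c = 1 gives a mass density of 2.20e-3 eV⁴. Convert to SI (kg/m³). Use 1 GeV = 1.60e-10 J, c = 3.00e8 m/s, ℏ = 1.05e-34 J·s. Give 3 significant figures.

5.13e-19 kg/m³

Mass density is [E]/(c²[L]³) = [E]⁴/(ℏ³c⁵).
1 GeV⁴ → 1/(ℏ³c⁵) × (1 GeV in J)⁴ = 2.33e20 kg/m³.
Convert the energy scale: 2.20e-3 eV⁴ = 2.20e-39 GeV⁴.
Result: 2.20e-39 × 2.33e20 = 5.13e-19 kg/m³.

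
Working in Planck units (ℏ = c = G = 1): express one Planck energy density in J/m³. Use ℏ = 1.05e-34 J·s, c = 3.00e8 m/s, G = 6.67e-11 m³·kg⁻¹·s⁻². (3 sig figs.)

4.68e113 J/m³

Dimensional analysis gives u_P = c⁷/(ℏG²).
  = 2.19e59 / 4.67e-55
  = 4.68e113 J/m³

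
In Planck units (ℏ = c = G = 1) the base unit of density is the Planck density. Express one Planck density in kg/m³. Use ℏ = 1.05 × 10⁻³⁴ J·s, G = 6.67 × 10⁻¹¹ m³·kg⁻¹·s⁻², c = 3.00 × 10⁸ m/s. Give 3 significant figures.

5.20 × 10⁹⁶ kg/m³

ρ_P = c⁵/(ℏG²)
  = 2.43 × 10⁴² / 4.67 × 10⁻⁵⁵
  = 5.20 × 10⁹⁶ kg/m³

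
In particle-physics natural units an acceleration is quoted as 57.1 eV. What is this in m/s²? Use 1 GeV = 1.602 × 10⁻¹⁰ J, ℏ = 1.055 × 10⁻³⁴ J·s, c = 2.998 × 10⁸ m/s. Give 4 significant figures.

2.599 × 10²⁵ m/s²

Acceleration is [L]/[T]² = c·[E]/ℏ.
1 GeV → c/ℏ × (1 GeV in J) = 4.552 × 10³² m/s².
Convert the energy scale: 57.1 eV = 5.71 × 10⁻⁸ GeV.
Result: 5.71 × 10⁻⁸ × 4.552 × 10³² = 2.599 × 10²⁵ m/s².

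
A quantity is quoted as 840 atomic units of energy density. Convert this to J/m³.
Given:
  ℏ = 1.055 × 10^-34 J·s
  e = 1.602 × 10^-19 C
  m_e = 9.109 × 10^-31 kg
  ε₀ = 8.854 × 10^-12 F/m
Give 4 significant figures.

One atomic unit of energy density: u_au = E_h/a₀³ = m_e⁴e¹⁰/((4πε₀)⁵ℏ⁸) = 2.929 × 10^13 J/m³.
840 × 2.929 × 10^13 J/m³ = 2.460 × 10^16 J/m³

2.460 × 10^16 J/m³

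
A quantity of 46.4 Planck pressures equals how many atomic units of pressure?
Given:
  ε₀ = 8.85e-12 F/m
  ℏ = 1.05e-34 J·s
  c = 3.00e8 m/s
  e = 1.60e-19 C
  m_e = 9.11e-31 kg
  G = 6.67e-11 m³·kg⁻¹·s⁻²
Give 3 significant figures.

7.21e101

Planck pressure: p_P = c⁷/(ℏG²) = 4.68e113 Pa
atomic unit of pressure: P_au = E_h/a₀³ = m_e⁴e¹⁰/((4πε₀)⁵ℏ⁸) = 3.01e13 Pa
46.4 × 4.68e113 / 3.01e13 = 7.21e101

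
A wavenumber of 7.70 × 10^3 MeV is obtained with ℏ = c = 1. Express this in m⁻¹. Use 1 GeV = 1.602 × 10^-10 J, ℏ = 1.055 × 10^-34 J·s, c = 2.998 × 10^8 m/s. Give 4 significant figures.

Inverse length is [E]/(ℏc).
1 GeV → 1/(ℏc) × (1 GeV in J) = 5.065 × 10^15 m⁻¹.
Convert the energy scale: 7.70 × 10^3 MeV = 7.70 GeV.
Result: 7.70 × 5.065 × 10^15 = 3.900 × 10^16 m⁻¹.

3.900 × 10^16 m⁻¹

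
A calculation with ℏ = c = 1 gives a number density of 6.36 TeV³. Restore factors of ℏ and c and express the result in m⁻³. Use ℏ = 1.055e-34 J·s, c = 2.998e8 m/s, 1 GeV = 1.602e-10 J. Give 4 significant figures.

Number density is [L]⁻³ = [E]³/(ℏc)³.
1 GeV³ → 1/(ℏc)³ × (1 GeV in J)³ = 1.299e47 m⁻³.
Convert the energy scale: 6.36 TeV³ = 6.36e9 GeV³.
Result: 6.36e9 × 1.299e47 = 8.264e56 m⁻³.

8.264e56 m⁻³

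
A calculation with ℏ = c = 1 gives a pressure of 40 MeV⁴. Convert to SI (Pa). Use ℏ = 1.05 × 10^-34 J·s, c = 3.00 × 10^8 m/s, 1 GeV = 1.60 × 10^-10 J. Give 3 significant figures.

8.39 × 10^26 Pa

Pressure is [E]/[L]³ = [E]⁴/(ℏc)³.
1 GeV⁴ → 1/(ℏc)³ × (1 GeV in J)⁴ = 2.10 × 10^37 Pa.
Convert the energy scale: 40 MeV⁴ = 4.00 × 10^-11 GeV⁴.
Result: 4.00 × 10^-11 × 2.10 × 10^37 = 8.39 × 10^26 Pa.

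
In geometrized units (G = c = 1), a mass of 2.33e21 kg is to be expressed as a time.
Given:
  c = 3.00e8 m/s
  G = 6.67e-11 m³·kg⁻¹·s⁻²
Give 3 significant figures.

Mass → time via G/c³.
2.33e21 kg × (G/c³) = 5.76e-15 s

5.76e-15 s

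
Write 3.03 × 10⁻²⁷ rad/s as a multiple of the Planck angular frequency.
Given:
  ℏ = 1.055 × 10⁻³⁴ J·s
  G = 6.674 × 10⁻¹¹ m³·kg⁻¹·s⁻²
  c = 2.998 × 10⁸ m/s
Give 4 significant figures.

Planck angular frequency: ω_P = √(c⁵/(ℏG)) = 1.855 × 10⁴³ rad/s.
3.03 × 10⁻²⁷ / 1.855 × 10⁴³ = 1.634 × 10⁻⁷⁰

1.634 × 10⁻⁷⁰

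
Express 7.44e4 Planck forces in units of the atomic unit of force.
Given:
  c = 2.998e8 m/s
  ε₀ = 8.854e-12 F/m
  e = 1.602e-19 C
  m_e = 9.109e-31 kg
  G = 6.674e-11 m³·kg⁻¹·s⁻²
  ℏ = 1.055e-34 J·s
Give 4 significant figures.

1.096e56

Planck force: F_P = c⁴/G = 1.210e44 N
atomic unit of force: F_au = E_h/a₀ = m_e²e⁶/((4πε₀)³ℏ⁴) = 8.220e-8 N
7.44e4 × 1.210e44 / 8.220e-8 = 1.096e56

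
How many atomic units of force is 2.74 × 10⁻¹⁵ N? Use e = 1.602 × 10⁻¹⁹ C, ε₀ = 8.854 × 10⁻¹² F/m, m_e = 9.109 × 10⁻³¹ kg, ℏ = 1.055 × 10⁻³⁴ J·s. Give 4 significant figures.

3.333 × 10⁻⁸

atomic unit of force: F_au = E_h/a₀ = m_e²e⁶/((4πε₀)³ℏ⁴) = 8.220 × 10⁻⁸ N.
2.74 × 10⁻¹⁵ / 8.220 × 10⁻⁸ = 3.333 × 10⁻⁸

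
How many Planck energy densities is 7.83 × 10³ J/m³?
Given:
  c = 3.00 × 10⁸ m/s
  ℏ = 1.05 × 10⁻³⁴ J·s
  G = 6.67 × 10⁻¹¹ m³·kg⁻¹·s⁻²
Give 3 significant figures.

Planck energy density: u_P = c⁷/(ℏG²) = 4.68 × 10¹¹³ J/m³.
7.83 × 10³ / 4.68 × 10¹¹³ = 1.67 × 10⁻¹¹⁰

1.67 × 10⁻¹¹⁰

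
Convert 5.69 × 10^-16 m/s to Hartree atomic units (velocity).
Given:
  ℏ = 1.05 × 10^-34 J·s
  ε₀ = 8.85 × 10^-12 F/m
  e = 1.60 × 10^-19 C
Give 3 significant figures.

atomic unit of velocity: v_au = e²/(4πε₀ℏ) = 2.19 × 10^6 m/s.
5.69 × 10^-16 / 2.19 × 10^6 = 2.60 × 10^-22

2.60 × 10^-22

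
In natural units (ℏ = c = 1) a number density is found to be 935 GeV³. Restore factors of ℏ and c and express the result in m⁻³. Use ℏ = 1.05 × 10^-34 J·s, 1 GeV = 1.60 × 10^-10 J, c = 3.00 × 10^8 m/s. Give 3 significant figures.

Number density is [L]⁻³ = [E]³/(ℏc)³.
1 GeV³ → 1/(ℏc)³ × (1 GeV in J)³ = 1.31 × 10^47 m⁻³.
Result: 935 × 1.31 × 10^47 = 1.23 × 10^50 m⁻³.

1.23 × 10^50 m⁻³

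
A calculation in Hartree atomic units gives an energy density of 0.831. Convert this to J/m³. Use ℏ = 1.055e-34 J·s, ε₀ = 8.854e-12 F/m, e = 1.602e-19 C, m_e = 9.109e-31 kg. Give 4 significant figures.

One atomic unit of energy density: u_au = E_h/a₀³ = m_e⁴e¹⁰/((4πε₀)⁵ℏ⁸) = 2.929e13 J/m³.
0.831 × 2.929e13 J/m³ = 2.434e13 J/m³

2.434e13 J/m³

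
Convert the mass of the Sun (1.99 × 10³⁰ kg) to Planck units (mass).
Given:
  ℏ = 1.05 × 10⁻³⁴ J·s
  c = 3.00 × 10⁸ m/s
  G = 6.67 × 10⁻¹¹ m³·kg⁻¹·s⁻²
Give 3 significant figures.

Planck mass: m_P = √(ℏc/G) = 2.17 × 10⁻⁸ kg.
1.99 × 10³⁰ / 2.17 × 10⁻⁸ = 9.16 × 10³⁷

9.16 × 10³⁷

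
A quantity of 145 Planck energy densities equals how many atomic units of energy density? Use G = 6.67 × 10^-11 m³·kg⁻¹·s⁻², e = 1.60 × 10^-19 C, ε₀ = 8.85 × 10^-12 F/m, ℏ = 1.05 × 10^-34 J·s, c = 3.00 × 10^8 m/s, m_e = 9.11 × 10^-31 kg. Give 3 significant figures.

2.25 × 10^102

Planck energy density: u_P = c⁷/(ℏG²) = 4.68 × 10^113 J/m³
atomic unit of energy density: u_au = E_h/a₀³ = m_e⁴e¹⁰/((4πε₀)⁵ℏ⁸) = 3.01 × 10^13 J/m³
145 × 4.68 × 10^113 / 3.01 × 10^13 = 2.25 × 10^102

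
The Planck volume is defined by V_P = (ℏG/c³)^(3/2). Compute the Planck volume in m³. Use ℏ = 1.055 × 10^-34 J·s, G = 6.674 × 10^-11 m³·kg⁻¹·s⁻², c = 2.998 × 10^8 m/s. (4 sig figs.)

4.224 × 10^-105 m³

V_P = (ℏG/c³)^(3/2)
  = √(1.784 × 10^-209)
  = 4.224 × 10^-105 m³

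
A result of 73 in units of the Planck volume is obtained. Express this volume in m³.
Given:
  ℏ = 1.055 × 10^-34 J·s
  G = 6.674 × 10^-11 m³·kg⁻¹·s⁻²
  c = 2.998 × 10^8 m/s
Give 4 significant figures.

One Planck volume: V_P = (ℏG/c³)^(3/2) = 4.224 × 10^-105 m³.
73 × 4.224 × 10^-105 m³ = 3.083 × 10^-103 m³

3.083 × 10^-103 m³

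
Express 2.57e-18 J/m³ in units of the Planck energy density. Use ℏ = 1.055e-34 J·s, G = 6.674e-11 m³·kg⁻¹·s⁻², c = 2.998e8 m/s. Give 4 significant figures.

5.548e-132

Planck energy density: u_P = c⁷/(ℏG²) = 4.632e113 J/m³.
2.57e-18 / 4.632e113 = 5.548e-132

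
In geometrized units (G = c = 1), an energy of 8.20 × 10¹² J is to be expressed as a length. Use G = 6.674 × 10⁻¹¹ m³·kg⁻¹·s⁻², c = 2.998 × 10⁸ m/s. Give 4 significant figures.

6.774 × 10⁻³² m

Energy → length via G/c⁴.
8.20 × 10¹² J × (G/c⁴) = 6.774 × 10⁻³² m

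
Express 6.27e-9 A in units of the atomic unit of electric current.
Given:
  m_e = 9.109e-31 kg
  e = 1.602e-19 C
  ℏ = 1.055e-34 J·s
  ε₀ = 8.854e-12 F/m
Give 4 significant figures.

atomic unit of electric current: I_au = e E_h/ℏ = m_e e⁵/((4πε₀)²ℏ³) = 6.612e-3 A.
6.27e-9 / 6.612e-3 = 9.483e-7

9.483e-7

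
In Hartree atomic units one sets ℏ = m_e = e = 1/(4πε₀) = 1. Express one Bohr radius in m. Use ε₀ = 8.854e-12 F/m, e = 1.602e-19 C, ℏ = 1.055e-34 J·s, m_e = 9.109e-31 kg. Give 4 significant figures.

5.297e-11 m

a₀ = 4πε₀ℏ²/(m_e e²)
  = 1.238e-78 / 2.338e-68
  = 5.297e-11 m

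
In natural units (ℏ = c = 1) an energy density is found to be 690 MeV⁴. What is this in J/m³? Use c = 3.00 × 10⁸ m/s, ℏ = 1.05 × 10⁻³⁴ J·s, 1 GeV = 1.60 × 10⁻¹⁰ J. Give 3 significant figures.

1.45 × 10²⁸ J/m³

[E]/[L]³ = [E]⁴/(ℏc)³; restore (ℏc)⁻³.
1 GeV⁴ → 1/(ℏc)³ × (1 GeV in J)⁴ = 2.10 × 10³⁷ J/m³.
Convert the energy scale: 690 MeV⁴ = 6.90 × 10⁻¹⁰ GeV⁴.
Result: 6.90 × 10⁻¹⁰ × 2.10 × 10³⁷ = 1.45 × 10²⁸ J/m³.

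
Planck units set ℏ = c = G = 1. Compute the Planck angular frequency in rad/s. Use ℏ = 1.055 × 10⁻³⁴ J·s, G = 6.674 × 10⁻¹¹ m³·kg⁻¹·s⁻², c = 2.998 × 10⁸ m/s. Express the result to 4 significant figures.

From ℏ = c = G = 1 the angular frequency scale is ω_P = √(c⁵/(ℏG)).
  = √(3.440 × 10⁸⁶)
  = 1.855 × 10⁴³ rad/s

1.855 × 10⁴³ rad/s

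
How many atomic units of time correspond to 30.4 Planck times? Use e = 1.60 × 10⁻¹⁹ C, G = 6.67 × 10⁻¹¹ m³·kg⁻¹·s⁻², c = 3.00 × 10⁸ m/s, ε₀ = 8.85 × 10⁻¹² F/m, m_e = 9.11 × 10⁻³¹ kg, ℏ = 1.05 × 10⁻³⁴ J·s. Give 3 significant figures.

6.81 × 10⁻²⁶

Planck time: t_P = √(ℏG/c⁵) = 5.37 × 10⁻⁴⁴ s
atomic unit of time: τ_au = (4πε₀)²ℏ³/(m_e e⁴) = 2.40 × 10⁻¹⁷ s
30.4 × 5.37 × 10⁻⁴⁴ / 2.40 × 10⁻¹⁷ = 6.81 × 10⁻²⁶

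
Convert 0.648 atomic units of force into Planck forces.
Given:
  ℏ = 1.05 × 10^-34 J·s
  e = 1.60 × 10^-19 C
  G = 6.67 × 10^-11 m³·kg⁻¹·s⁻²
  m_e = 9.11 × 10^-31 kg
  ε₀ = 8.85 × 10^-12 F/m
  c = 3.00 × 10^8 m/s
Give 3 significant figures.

4.44 × 10^-52

atomic unit of force: F_au = E_h/a₀ = m_e²e⁶/((4πε₀)³ℏ⁴) = 8.33 × 10^-8 N
Planck force: F_P = c⁴/G = 1.21 × 10^44 N
0.648 × 8.33 × 10^-8 / 1.21 × 10^44 = 4.44 × 10^-52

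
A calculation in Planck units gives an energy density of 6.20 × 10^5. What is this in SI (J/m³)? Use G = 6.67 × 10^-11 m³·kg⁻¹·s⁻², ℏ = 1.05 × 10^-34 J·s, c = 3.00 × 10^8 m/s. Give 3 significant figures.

One Planck energy density: u_P = c⁷/(ℏG²) = 4.68 × 10^113 J/m³.
6.20 × 10^5 × 4.68 × 10^113 J/m³ = 2.90 × 10^119 J/m³

2.90 × 10^119 J/m³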